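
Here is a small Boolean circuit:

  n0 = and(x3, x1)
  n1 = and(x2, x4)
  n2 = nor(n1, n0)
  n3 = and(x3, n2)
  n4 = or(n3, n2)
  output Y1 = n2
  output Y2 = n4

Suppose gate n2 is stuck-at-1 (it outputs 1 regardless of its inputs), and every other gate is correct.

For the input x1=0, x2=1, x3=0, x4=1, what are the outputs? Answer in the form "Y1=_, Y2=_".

Y1=1, Y2=1

Propagate with n2 forced: n0=0, n1=1, n2=1 [stuck-at-1], n3=0, n4=1.
So the outputs are Y1=1, Y2=1. (Without the fault they would be Y1=0, Y2=0.)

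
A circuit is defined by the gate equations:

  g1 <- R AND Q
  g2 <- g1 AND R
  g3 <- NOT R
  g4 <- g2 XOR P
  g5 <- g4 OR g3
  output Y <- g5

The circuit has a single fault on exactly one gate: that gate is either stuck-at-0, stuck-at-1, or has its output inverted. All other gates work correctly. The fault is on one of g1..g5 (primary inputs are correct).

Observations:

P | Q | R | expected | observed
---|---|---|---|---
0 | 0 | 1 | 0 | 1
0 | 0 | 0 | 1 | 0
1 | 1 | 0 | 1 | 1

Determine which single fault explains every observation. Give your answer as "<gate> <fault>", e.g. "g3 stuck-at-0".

Fault-free values for test 1 (P=0, Q=0, R=1): g1=0, g2=0, g3=0, g4=0, g5=0, giving Y=0. Observed 1.
Test 1: faults giving observed 1 are {g1 stuck-at-1, g1 inverted output, g2 stuck-at-1, g2 inverted output, g3 stuck-at-1, g3 inverted output, g4 stuck-at-1, g4 inverted output, g5 stuck-at-1, g5 inverted output}.
Test 2 (P=0, Q=0, R=0): fault-free g1=0, g2=0, g3=1, g4=0, g5=1 → 1; observed 0. Eliminates g1 stuck-at-1, g1 inverted output, g2 stuck-at-1, g2 inverted output, g3 stuck-at-1, g4 stuck-at-1, g4 inverted output, g5 stuck-at-1.
Test 3 (P=1, Q=1, R=0): fault-free g1=0, g2=0, g3=1, g4=1, g5=1 → 1; observed 1. Eliminates g5 inverted output.
Only g3 inverted output is consistent with every test.

g3 inverted output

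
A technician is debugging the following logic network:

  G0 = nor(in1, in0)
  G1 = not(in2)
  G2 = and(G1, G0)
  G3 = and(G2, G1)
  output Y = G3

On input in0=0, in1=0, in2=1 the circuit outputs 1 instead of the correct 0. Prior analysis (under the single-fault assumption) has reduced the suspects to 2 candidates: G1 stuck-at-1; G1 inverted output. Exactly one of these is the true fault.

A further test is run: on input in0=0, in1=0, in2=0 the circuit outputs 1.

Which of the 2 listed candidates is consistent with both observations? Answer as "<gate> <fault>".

Evaluate each candidate on input in0=0, in1=0, in2=0:
  G1 stuck-at-1: G0=1, G1=1 [stuck-at-1], G2=1, G3=1 → 1 — matches
  G1 inverted output: G0=1, G1=0 [inverted output], G2=0, G3=0 → 0 — eliminated
Only G1 stuck-at-1 reproduces the observed 1.

G1 stuck-at-1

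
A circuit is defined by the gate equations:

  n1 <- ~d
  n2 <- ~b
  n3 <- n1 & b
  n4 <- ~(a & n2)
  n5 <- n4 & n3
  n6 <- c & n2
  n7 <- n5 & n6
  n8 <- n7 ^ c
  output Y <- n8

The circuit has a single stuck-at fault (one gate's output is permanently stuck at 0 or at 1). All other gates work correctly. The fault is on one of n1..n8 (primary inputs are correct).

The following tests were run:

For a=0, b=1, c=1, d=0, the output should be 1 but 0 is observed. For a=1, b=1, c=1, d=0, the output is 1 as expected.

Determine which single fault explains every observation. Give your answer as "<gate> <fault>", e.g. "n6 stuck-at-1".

n2 stuck-at-1

Fault-free values for test 1 (a=0, b=1, c=1, d=0): n1=1, n2=0, n3=1, n4=1, n5=1, n6=0, n7=0, n8=1, giving Y=1. Observed 0.
Test 1: faults giving observed 0 are {n2 stuck-at-1, n6 stuck-at-1, n7 stuck-at-1, n8 stuck-at-0}.
Test 2 (a=1, b=1, c=1, d=0): fault-free n1=1, n2=0, n3=1, n4=1, n5=1, n6=0, n7=0, n8=1 → 1; observed 1. Eliminates n6 stuck-at-1, n7 stuck-at-1, n8 stuck-at-0.
Only n2 stuck-at-1 is consistent with every test.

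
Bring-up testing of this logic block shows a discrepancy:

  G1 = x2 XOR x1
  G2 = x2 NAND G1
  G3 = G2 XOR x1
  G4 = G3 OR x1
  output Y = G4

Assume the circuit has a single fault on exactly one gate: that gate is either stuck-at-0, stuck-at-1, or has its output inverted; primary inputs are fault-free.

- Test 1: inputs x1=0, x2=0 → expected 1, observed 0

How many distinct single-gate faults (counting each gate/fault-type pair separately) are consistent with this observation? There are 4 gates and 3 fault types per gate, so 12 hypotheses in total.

6

Fault-free: G1=0, G2=1, G3=1, G4=1 → 1. Observed 0.
  G1 stuck-at-0: output 1 ✗
  G1 stuck-at-1: output 1 ✗
  G1 inverted output: output 1 ✗
  G2 stuck-at-0: output 0 ✓
  G2 stuck-at-1: output 1 ✗
  G2 inverted output: output 0 ✓
  G3 stuck-at-0: output 0 ✓
  G3 stuck-at-1: output 1 ✗
  G3 inverted output: output 0 ✓
  G4 stuck-at-0: output 0 ✓
  G4 stuck-at-1: output 1 ✗
  G4 inverted output: output 0 ✓
Consistent faults: {G2 stuck-at-0, G2 inverted output, G3 stuck-at-0, G3 inverted output, G4 stuck-at-0, G4 inverted output} — 6 in all.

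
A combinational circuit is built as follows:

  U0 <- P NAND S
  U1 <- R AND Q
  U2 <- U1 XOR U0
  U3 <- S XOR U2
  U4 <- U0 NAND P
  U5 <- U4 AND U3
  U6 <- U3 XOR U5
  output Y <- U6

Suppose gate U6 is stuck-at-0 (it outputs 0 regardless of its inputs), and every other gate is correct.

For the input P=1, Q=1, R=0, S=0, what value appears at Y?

0

Propagate with U6 forced: U0=1, U1=0, U2=1, U3=1, U4=0, U5=0, U6=0 [stuck-at-0].
So Y = 0. (Without the fault it would be 1.)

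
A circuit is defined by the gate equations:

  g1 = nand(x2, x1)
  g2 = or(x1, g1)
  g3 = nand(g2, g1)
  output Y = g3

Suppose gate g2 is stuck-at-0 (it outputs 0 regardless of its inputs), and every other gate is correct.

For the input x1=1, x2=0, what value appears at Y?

1

Propagate with g2 forced: g1=1, g2=0 [stuck-at-0], g3=1.
So Y = 1. (Without the fault it would be 0.)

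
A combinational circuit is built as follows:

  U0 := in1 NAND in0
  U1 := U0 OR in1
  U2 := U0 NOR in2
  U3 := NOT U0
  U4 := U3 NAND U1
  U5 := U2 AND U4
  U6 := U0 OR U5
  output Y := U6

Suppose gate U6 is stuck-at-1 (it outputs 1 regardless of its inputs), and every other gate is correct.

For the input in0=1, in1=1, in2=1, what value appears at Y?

1

Propagate with U6 forced: U0=0, U1=1, U2=0, U3=1, U4=0, U5=0, U6=1 [stuck-at-1].
So Y = 1. (Without the fault it would be 0.)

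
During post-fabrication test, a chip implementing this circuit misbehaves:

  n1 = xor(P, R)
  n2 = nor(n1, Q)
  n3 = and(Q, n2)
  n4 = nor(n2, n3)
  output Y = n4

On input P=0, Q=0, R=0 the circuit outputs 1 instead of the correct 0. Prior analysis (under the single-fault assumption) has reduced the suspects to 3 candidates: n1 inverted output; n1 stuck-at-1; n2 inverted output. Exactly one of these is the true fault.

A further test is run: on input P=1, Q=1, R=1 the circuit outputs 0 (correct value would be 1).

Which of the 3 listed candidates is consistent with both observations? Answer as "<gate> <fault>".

Evaluate each candidate on input P=1, Q=1, R=1:
  n1 inverted output: n1=1 [inverted output], n2=0, n3=0, n4=1 → 1 — eliminated
  n1 stuck-at-1: n1=1 [stuck-at-1], n2=0, n3=0, n4=1 → 1 — eliminated
  n2 inverted output: n1=0, n2=1 [inverted output], n3=1, n4=0 → 0 — matches
Only n2 inverted output reproduces the observed 0.

n2 inverted output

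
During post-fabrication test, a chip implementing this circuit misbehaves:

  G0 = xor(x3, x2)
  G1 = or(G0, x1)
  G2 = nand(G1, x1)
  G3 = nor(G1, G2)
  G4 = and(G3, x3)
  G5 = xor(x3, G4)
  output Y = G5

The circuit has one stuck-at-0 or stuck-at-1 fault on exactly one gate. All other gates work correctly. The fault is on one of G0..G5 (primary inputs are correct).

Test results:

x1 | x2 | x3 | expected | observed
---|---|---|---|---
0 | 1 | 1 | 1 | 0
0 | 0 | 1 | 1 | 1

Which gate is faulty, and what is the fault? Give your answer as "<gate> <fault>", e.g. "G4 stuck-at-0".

G2 stuck-at-0

Fault-free values for test 1 (x1=0, x2=1, x3=1): G0=0, G1=0, G2=1, G3=0, G4=0, G5=1, giving Y=1. Observed 0.
Test 1: faults giving observed 0 are {G2 stuck-at-0, G3 stuck-at-1, G4 stuck-at-1, G5 stuck-at-0}.
Test 2 (x1=0, x2=0, x3=1): fault-free G0=1, G1=1, G2=1, G3=0, G4=0, G5=1 → 1; observed 1. Eliminates G3 stuck-at-1, G4 stuck-at-1, G5 stuck-at-0.
Only G2 stuck-at-0 is consistent with every test.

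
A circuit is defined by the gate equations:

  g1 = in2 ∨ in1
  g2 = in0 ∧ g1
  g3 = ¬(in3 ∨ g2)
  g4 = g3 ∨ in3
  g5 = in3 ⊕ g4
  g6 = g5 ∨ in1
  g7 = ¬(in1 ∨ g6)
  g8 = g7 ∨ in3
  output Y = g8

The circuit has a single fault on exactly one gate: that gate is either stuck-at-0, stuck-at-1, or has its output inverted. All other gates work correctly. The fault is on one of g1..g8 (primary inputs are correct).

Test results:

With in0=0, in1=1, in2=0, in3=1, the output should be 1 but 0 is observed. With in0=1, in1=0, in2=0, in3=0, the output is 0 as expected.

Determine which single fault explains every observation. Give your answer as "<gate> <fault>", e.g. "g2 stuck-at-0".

Fault-free values for test 1 (in0=0, in1=1, in2=0, in3=1): g1=1, g2=0, g3=0, g4=1, g5=0, g6=1, g7=0, g8=1, giving Y=1. Observed 0.
Test 1: faults giving observed 0 are {g8 stuck-at-0, g8 inverted output}.
Test 2 (in0=1, in1=0, in2=0, in3=0): fault-free g1=0, g2=0, g3=1, g4=1, g5=1, g6=1, g7=0, g8=0 → 0; observed 0. Eliminates g8 inverted output.
Only g8 stuck-at-0 is consistent with every test.

g8 stuck-at-0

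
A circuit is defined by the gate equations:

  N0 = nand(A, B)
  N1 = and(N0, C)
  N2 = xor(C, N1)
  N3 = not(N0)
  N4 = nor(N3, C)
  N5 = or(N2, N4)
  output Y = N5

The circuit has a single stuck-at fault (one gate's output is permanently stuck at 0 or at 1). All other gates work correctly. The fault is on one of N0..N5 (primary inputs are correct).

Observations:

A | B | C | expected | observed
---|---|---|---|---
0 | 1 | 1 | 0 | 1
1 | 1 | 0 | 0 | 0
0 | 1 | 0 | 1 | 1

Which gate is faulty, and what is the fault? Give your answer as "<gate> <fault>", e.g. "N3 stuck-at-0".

Fault-free values for test 1 (A=0, B=1, C=1): N0=1, N1=1, N2=0, N3=0, N4=0, N5=0, giving Y=0. Observed 1.
Test 1: faults giving observed 1 are {N0 stuck-at-0, N1 stuck-at-0, N2 stuck-at-1, N4 stuck-at-1, N5 stuck-at-1}.
Test 2 (A=1, B=1, C=0): fault-free N0=0, N1=0, N2=0, N3=1, N4=0, N5=0 → 0; observed 0. Eliminates N2 stuck-at-1, N4 stuck-at-1, N5 stuck-at-1.
Test 3 (A=0, B=1, C=0): fault-free N0=1, N1=0, N2=0, N3=0, N4=1, N5=1 → 1; observed 1. Eliminates N0 stuck-at-0.
Only N1 stuck-at-0 is consistent with every test.

N1 stuck-at-0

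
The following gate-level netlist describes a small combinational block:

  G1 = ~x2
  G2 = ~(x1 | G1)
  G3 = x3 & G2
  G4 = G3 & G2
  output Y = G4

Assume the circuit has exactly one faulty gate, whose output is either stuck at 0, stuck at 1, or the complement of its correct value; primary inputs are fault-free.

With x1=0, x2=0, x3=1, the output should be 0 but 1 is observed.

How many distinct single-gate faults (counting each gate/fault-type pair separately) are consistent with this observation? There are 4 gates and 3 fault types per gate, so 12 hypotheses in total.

6

Fault-free: G1=1, G2=0, G3=0, G4=0 → 0. Observed 1.
  G1 stuck-at-0: output 1 ✓
  G1 stuck-at-1: output 0 ✗
  G1 inverted output: output 1 ✓
  G2 stuck-at-0: output 0 ✗
  G2 stuck-at-1: output 1 ✓
  G2 inverted output: output 1 ✓
  G3 stuck-at-0: output 0 ✗
  G3 stuck-at-1: output 0 ✗
  G3 inverted output: output 0 ✗
  G4 stuck-at-0: output 0 ✗
  G4 stuck-at-1: output 1 ✓
  G4 inverted output: output 1 ✓
Consistent faults: {G1 stuck-at-0, G1 inverted output, G2 stuck-at-1, G2 inverted output, G4 stuck-at-1, G4 inverted output} — 6 in all.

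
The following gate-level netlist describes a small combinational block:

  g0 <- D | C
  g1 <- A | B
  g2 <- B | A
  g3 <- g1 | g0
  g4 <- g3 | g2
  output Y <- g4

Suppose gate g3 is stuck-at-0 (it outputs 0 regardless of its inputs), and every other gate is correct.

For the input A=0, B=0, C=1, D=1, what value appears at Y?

Propagate with g3 forced: g0=1, g1=0, g2=0, g3=0 [stuck-at-0], g4=0.
So Y = 0. (Without the fault it would be 1.)

0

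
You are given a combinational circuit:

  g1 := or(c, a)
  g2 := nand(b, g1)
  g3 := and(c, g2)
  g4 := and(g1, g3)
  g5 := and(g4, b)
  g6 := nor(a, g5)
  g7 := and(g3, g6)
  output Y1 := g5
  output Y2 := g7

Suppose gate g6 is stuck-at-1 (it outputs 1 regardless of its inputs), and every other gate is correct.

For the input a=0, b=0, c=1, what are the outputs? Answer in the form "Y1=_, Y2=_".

Propagate with g6 forced: g1=1, g2=1, g3=1, g4=1, g5=0, g6=1 [stuck-at-1], g7=1.
So the outputs are Y1=0, Y2=1. (Same as the fault-free value — the fault is masked on this input.)

Y1=0, Y2=1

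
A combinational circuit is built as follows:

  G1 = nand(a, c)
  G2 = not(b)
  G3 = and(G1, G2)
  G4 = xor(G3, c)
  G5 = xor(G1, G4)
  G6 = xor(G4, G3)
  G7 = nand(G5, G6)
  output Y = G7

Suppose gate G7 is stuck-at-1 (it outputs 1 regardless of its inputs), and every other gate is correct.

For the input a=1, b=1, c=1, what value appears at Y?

Propagate with G7 forced: G1=0, G2=0, G3=0, G4=1, G5=1, G6=1, G7=1 [stuck-at-1].
So Y = 1. (Without the fault it would be 0.)

1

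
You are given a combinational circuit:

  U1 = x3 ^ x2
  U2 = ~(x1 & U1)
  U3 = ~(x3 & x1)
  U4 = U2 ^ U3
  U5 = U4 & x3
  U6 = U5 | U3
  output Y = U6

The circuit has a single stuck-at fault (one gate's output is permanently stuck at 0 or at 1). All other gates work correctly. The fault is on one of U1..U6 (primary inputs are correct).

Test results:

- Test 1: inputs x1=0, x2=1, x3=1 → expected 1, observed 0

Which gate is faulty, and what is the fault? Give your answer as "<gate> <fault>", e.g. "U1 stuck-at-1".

Fault-free values for test 1 (x1=0, x2=1, x3=1): U1=0, U2=1, U3=1, U4=0, U5=0, U6=1, giving Y=1. Observed 0.
Test 1: faults giving observed 0 are {U6 stuck-at-0}.
Only U6 stuck-at-0 is consistent with every test.

U6 stuck-at-0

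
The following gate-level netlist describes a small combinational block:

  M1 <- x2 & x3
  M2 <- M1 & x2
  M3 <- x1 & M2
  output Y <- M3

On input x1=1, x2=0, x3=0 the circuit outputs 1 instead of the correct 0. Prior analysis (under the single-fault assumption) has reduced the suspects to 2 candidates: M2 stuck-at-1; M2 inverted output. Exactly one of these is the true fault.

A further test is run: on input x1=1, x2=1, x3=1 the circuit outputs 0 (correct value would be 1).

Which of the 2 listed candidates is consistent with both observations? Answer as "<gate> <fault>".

M2 inverted output

Evaluate each candidate on input x1=1, x2=1, x3=1:
  M2 stuck-at-1: M1=1, M2=1 [stuck-at-1], M3=1 → 1 — eliminated
  M2 inverted output: M1=1, M2=0 [inverted output], M3=0 → 0 — matches
Only M2 inverted output reproduces the observed 0.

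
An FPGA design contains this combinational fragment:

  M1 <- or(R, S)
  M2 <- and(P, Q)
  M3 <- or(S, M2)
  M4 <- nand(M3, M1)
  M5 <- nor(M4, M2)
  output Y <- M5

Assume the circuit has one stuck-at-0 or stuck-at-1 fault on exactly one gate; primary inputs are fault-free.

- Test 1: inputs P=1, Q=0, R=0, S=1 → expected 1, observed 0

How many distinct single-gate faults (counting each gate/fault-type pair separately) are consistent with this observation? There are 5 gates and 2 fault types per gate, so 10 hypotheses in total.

Fault-free: M1=1, M2=0, M3=1, M4=0, M5=1 → 1. Observed 0.
  M1 stuck-at-0: output 0 ✓
  M1 stuck-at-1: output 1 ✗
  M2 stuck-at-0: output 1 ✗
  M2 stuck-at-1: output 0 ✓
  M3 stuck-at-0: output 0 ✓
  M3 stuck-at-1: output 1 ✗
  M4 stuck-at-0: output 1 ✗
  M4 stuck-at-1: output 0 ✓
  M5 stuck-at-0: output 0 ✓
  M5 stuck-at-1: output 1 ✗
Consistent faults: {M1 stuck-at-0, M2 stuck-at-1, M3 stuck-at-0, M4 stuck-at-1, M5 stuck-at-0} — 5 in all.

5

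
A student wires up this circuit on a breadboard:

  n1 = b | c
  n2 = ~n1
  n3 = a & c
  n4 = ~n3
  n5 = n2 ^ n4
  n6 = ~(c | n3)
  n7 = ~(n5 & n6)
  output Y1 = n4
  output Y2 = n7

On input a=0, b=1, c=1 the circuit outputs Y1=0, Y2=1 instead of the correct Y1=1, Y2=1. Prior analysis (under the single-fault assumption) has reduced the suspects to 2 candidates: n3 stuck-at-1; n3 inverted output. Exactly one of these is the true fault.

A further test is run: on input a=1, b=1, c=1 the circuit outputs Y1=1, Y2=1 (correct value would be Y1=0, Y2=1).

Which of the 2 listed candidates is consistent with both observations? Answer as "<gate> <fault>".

n3 inverted output

Evaluate each candidate on input a=1, b=1, c=1:
  n3 stuck-at-1: n1=1, n2=0, n3=1 [stuck-at-1], n4=0, n5=0, n6=0, n7=1 → Y1=0, Y2=1 — eliminated
  n3 inverted output: n1=1, n2=0, n3=0 [inverted output], n4=1, n5=1, n6=0, n7=1 → Y1=1, Y2=1 — matches
Only n3 inverted output reproduces the observed Y1=1, Y2=1.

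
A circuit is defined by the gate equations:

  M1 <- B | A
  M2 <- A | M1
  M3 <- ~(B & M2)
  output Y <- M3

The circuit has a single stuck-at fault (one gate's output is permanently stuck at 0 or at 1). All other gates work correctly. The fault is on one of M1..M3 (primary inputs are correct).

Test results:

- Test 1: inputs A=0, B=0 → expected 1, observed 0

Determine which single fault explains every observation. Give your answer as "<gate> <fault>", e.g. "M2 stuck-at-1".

M3 stuck-at-0

Fault-free values for test 1 (A=0, B=0): M1=0, M2=0, M3=1, giving Y=1. Observed 0.
Test 1: faults giving observed 0 are {M3 stuck-at-0}.
Only M3 stuck-at-0 is consistent with every test.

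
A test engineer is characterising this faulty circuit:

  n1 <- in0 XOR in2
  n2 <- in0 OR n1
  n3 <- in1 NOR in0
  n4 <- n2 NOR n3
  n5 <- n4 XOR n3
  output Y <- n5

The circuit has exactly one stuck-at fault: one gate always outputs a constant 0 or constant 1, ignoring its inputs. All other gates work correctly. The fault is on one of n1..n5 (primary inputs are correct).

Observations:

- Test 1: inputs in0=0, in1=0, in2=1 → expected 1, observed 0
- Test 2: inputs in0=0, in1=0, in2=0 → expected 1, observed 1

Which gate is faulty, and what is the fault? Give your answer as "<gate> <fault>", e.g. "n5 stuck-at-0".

n3 stuck-at-0

Fault-free values for test 1 (in0=0, in1=0, in2=1): n1=1, n2=1, n3=1, n4=0, n5=1, giving Y=1. Observed 0.
Test 1: faults giving observed 0 are {n3 stuck-at-0, n4 stuck-at-1, n5 stuck-at-0}.
Test 2 (in0=0, in1=0, in2=0): fault-free n1=0, n2=0, n3=1, n4=0, n5=1 → 1; observed 1. Eliminates n4 stuck-at-1, n5 stuck-at-0.
Only n3 stuck-at-0 is consistent with every test.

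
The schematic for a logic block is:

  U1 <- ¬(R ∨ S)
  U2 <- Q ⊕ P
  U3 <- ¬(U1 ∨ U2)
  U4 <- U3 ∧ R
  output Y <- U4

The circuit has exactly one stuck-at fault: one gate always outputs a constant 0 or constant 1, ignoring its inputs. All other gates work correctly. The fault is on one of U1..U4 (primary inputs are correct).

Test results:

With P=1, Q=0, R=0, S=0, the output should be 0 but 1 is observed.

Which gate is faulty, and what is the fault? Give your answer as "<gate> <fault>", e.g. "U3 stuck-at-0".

U4 stuck-at-1

Fault-free values for test 1 (P=1, Q=0, R=0, S=0): U1=1, U2=1, U3=0, U4=0, giving Y=0. Observed 1.
Test 1: faults giving observed 1 are {U4 stuck-at-1}.
Only U4 stuck-at-1 is consistent with every test.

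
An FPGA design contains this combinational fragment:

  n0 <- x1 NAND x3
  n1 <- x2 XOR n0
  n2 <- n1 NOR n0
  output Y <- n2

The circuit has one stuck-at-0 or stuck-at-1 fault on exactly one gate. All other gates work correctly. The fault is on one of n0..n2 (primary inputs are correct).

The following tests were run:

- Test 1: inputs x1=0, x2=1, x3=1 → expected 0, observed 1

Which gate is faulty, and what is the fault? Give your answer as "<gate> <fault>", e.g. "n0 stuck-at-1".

n2 stuck-at-1

Fault-free values for test 1 (x1=0, x2=1, x3=1): n0=1, n1=0, n2=0, giving Y=0. Observed 1.
Test 1: faults giving observed 1 are {n2 stuck-at-1}.
Only n2 stuck-at-1 is consistent with every test.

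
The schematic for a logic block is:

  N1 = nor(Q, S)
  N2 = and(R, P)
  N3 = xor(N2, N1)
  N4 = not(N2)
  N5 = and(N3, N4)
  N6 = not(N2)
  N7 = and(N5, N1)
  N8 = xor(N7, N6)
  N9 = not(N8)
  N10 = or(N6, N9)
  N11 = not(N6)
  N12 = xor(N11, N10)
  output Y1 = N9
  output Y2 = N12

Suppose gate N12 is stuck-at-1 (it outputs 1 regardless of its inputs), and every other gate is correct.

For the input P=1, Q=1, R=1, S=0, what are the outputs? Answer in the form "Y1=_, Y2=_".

Propagate with N12 forced: N1=0, N2=1, N3=1, N4=0, N5=0, N6=0, N7=0, N8=0, N9=1, N10=1, N11=1, N12=1 [stuck-at-1].
So the outputs are Y1=1, Y2=1. (Without the fault they would be Y1=1, Y2=0.)

Y1=1, Y2=1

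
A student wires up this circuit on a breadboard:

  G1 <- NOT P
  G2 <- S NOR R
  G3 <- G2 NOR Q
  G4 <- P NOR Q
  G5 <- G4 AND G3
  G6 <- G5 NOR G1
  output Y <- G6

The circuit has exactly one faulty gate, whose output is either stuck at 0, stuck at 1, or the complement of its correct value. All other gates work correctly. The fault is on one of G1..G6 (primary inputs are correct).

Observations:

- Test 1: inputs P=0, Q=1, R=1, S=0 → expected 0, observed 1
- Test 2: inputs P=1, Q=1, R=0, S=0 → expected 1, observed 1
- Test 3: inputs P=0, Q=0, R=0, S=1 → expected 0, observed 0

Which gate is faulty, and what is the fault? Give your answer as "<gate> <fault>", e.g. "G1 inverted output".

G1 stuck-at-0

Fault-free values for test 1 (P=0, Q=1, R=1, S=0): G1=1, G2=0, G3=0, G4=0, G5=0, G6=0, giving Y=0. Observed 1.
Test 1: faults giving observed 1 are {G1 stuck-at-0, G1 inverted output, G6 stuck-at-1, G6 inverted output}.
Test 2 (P=1, Q=1, R=0, S=0): fault-free G1=0, G2=1, G3=0, G4=0, G5=0, G6=1 → 1; observed 1. Eliminates G1 inverted output, G6 inverted output.
Test 3 (P=0, Q=0, R=0, S=1): fault-free G1=1, G2=0, G3=1, G4=1, G5=1, G6=0 → 0; observed 0. Eliminates G6 stuck-at-1.
Only G1 stuck-at-0 is consistent with every test.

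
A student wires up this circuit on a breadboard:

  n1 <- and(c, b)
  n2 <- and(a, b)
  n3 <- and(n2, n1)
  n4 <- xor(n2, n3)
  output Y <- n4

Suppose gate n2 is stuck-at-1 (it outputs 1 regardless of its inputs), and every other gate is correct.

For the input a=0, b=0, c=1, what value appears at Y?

Propagate with n2 forced: n1=0, n2=1 [stuck-at-1], n3=0, n4=1.
So Y = 1. (Without the fault it would be 0.)

1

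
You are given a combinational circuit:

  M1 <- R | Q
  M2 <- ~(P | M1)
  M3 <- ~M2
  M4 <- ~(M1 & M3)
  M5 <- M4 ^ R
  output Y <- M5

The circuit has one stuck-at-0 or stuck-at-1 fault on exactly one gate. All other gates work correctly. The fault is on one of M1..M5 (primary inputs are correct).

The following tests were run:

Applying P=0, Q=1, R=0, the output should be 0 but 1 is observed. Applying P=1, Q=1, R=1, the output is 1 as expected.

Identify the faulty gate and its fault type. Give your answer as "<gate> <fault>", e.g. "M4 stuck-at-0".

M5 stuck-at-1

Fault-free values for test 1 (P=0, Q=1, R=0): M1=1, M2=0, M3=1, M4=0, M5=0, giving Y=0. Observed 1.
Test 1: faults giving observed 1 are {M1 stuck-at-0, M2 stuck-at-1, M3 stuck-at-0, M4 stuck-at-1, M5 stuck-at-1}.
Test 2 (P=1, Q=1, R=1): fault-free M1=1, M2=0, M3=1, M4=0, M5=1 → 1; observed 1. Eliminates M1 stuck-at-0, M2 stuck-at-1, M3 stuck-at-0, M4 stuck-at-1.
Only M5 stuck-at-1 is consistent with every test.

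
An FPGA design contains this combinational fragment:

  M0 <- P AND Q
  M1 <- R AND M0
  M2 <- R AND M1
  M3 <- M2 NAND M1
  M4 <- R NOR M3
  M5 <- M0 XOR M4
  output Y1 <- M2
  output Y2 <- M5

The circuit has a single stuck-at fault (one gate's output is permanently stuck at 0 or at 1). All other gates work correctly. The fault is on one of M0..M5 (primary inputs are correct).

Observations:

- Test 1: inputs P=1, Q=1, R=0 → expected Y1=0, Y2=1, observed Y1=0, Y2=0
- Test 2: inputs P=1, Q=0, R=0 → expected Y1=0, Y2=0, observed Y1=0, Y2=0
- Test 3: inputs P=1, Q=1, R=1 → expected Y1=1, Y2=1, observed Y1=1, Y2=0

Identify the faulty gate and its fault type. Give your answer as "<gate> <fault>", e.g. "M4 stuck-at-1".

Fault-free values for test 1 (P=1, Q=1, R=0): M0=1, M1=0, M2=0, M3=1, M4=0, M5=1, giving Y1=0, Y2=1. Observed Y1=0, Y2=0.
Test 1: faults giving observed Y1=0, Y2=0 are {M0 stuck-at-0, M3 stuck-at-0, M4 stuck-at-1, M5 stuck-at-0}.
Test 2 (P=1, Q=0, R=0): fault-free M0=0, M1=0, M2=0, M3=1, M4=0, M5=0 → Y1=0, Y2=0; observed Y1=0, Y2=0. Eliminates M3 stuck-at-0, M4 stuck-at-1.
Test 3 (P=1, Q=1, R=1): fault-free M0=1, M1=1, M2=1, M3=0, M4=0, M5=1 → Y1=1, Y2=1; observed Y1=1, Y2=0. Eliminates M0 stuck-at-0.
Only M5 stuck-at-0 is consistent with every test.

M5 stuck-at-0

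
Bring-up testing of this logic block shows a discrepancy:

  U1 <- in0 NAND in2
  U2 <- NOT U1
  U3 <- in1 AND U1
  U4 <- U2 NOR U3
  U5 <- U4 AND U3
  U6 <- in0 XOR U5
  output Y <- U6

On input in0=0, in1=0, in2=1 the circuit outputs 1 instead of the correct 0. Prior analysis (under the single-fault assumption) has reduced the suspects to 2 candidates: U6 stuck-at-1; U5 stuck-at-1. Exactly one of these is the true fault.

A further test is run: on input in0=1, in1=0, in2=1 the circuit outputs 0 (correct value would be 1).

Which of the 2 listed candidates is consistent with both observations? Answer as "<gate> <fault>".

U5 stuck-at-1

Evaluate each candidate on input in0=1, in1=0, in2=1:
  U6 stuck-at-1: U1=0, U2=1, U3=0, U4=0, U5=0, U6=1 [stuck-at-1] → 1 — eliminated
  U5 stuck-at-1: U1=0, U2=1, U3=0, U4=0, U5=1 [stuck-at-1], U6=0 → 0 — matches
Only U5 stuck-at-1 reproduces the observed 0.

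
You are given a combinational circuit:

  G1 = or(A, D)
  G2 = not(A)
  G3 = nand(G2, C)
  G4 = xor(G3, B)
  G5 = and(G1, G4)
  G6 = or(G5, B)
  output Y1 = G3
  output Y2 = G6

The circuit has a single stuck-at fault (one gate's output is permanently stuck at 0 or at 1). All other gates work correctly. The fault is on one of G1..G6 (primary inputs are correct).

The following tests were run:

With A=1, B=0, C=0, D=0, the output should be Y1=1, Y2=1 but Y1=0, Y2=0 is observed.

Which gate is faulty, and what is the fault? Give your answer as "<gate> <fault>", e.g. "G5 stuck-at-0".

G3 stuck-at-0

Fault-free values for test 1 (A=1, B=0, C=0, D=0): G1=1, G2=0, G3=1, G4=1, G5=1, G6=1, giving Y1=1, Y2=1. Observed Y1=0, Y2=0.
Test 1: faults giving observed Y1=0, Y2=0 are {G3 stuck-at-0}.
Only G3 stuck-at-0 is consistent with every test.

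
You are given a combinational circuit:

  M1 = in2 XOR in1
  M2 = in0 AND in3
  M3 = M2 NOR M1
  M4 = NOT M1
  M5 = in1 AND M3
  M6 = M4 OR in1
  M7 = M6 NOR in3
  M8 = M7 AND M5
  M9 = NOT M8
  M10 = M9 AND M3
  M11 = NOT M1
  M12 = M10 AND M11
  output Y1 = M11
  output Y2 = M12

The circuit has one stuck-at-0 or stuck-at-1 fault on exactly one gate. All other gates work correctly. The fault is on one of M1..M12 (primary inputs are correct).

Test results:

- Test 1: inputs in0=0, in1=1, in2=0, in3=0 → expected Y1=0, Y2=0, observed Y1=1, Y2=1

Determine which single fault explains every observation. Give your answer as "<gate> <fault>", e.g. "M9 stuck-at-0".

Fault-free values for test 1 (in0=0, in1=1, in2=0, in3=0): M1=1, M2=0, M3=0, M4=0, M5=0, M6=1, M7=0, M8=0, M9=1, M10=0, M11=0, M12=0, giving Y1=0, Y2=0. Observed Y1=1, Y2=1.
Test 1: faults giving observed Y1=1, Y2=1 are {M1 stuck-at-0}.
Only M1 stuck-at-0 is consistent with every test.

M1 stuck-at-0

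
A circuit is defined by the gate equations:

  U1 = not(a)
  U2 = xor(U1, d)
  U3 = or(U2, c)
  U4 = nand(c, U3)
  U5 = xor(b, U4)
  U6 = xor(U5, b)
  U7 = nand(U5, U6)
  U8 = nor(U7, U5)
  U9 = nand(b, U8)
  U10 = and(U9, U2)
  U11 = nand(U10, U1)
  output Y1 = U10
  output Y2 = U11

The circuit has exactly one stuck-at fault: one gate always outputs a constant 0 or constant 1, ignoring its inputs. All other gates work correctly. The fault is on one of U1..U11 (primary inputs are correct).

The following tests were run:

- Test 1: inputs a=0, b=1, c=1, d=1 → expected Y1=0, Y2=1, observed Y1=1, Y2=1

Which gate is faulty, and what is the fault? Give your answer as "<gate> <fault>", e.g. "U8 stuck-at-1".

Fault-free values for test 1 (a=0, b=1, c=1, d=1): U1=1, U2=0, U3=1, U4=0, U5=1, U6=0, U7=1, U8=0, U9=1, U10=0, U11=1, giving Y1=0, Y2=1. Observed Y1=1, Y2=1.
Test 1: faults giving observed Y1=1, Y2=1 are {U1 stuck-at-0}.
Only U1 stuck-at-0 is consistent with every test.

U1 stuck-at-0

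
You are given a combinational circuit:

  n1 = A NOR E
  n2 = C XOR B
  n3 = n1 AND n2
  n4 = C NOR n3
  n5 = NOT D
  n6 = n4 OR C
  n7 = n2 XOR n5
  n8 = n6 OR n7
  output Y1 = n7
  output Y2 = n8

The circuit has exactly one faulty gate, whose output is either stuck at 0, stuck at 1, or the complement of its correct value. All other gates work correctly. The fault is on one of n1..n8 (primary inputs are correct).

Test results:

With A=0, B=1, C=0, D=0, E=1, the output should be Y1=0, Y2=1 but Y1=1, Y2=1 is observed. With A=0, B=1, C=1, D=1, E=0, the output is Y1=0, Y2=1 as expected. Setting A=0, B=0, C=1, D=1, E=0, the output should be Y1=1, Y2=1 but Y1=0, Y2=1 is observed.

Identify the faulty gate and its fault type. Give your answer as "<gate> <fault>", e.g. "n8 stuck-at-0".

Fault-free values for test 1 (A=0, B=1, C=0, D=0, E=1): n1=0, n2=1, n3=0, n4=1, n5=1, n6=1, n7=0, n8=1, giving Y1=0, Y2=1. Observed Y1=1, Y2=1.
Test 1: faults giving observed Y1=1, Y2=1 are {n2 stuck-at-0, n2 inverted output, n5 stuck-at-0, n5 inverted output, n7 stuck-at-1, n7 inverted output}.
Test 2 (A=0, B=1, C=1, D=1, E=0): fault-free n1=1, n2=0, n3=0, n4=0, n5=0, n6=1, n7=0, n8=1 → Y1=0, Y2=1; observed Y1=0, Y2=1. Eliminates n2 inverted output, n5 inverted output, n7 stuck-at-1, n7 inverted output.
Test 3 (A=0, B=0, C=1, D=1, E=0): fault-free n1=1, n2=1, n3=1, n4=0, n5=0, n6=1, n7=1, n8=1 → Y1=1, Y2=1; observed Y1=0, Y2=1. Eliminates n5 stuck-at-0.
Only n2 stuck-at-0 is consistent with every test.

n2 stuck-at-0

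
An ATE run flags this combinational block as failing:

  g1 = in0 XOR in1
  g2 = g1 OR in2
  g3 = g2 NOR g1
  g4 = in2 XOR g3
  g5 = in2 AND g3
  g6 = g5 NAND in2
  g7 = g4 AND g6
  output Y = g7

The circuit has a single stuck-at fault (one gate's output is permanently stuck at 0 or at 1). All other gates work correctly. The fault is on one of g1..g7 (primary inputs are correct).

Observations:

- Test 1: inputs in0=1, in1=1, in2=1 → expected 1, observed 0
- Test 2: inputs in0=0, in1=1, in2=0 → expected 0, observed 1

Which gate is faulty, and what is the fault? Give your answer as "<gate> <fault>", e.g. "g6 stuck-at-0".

g3 stuck-at-1

Fault-free values for test 1 (in0=1, in1=1, in2=1): g1=0, g2=1, g3=0, g4=1, g5=0, g6=1, g7=1, giving Y=1. Observed 0.
Test 1: faults giving observed 0 are {g2 stuck-at-0, g3 stuck-at-1, g4 stuck-at-0, g5 stuck-at-1, g6 stuck-at-0, g7 stuck-at-0}.
Test 2 (in0=0, in1=1, in2=0): fault-free g1=1, g2=1, g3=0, g4=0, g5=0, g6=1, g7=0 → 0; observed 1. Eliminates g2 stuck-at-0, g4 stuck-at-0, g5 stuck-at-1, g6 stuck-at-0, g7 stuck-at-0.
Only g3 stuck-at-1 is consistent with every test.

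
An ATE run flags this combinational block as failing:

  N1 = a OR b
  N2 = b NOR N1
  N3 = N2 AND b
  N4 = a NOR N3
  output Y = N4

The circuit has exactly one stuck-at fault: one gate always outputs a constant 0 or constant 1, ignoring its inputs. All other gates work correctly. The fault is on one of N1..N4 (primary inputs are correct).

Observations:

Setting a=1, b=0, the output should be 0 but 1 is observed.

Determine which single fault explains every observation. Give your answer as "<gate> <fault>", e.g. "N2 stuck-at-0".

Fault-free values for test 1 (a=1, b=0): N1=1, N2=0, N3=0, N4=0, giving Y=0. Observed 1.
Test 1: faults giving observed 1 are {N4 stuck-at-1}.
Only N4 stuck-at-1 is consistent with every test.

N4 stuck-at-1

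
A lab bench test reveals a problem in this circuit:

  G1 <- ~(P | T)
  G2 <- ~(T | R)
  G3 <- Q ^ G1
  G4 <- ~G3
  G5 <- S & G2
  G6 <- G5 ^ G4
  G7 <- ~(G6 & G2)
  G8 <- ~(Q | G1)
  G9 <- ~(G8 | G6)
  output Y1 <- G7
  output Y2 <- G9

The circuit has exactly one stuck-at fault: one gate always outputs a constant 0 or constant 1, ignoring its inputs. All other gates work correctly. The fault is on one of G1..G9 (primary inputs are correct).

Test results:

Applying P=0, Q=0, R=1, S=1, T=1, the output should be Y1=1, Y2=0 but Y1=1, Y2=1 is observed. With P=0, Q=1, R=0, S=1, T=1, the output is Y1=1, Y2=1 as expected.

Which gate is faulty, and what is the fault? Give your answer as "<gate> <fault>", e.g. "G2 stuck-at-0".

G9 stuck-at-1

Fault-free values for test 1 (P=0, Q=0, R=1, S=1, T=1): G1=0, G2=0, G3=0, G4=1, G5=0, G6=1, G7=1, G8=1, G9=0, giving Y1=1, Y2=0. Observed Y1=1, Y2=1.
Test 1: faults giving observed Y1=1, Y2=1 are {G1 stuck-at-1, G9 stuck-at-1}.
Test 2 (P=0, Q=1, R=0, S=1, T=1): fault-free G1=0, G2=0, G3=1, G4=0, G5=0, G6=0, G7=1, G8=0, G9=1 → Y1=1, Y2=1; observed Y1=1, Y2=1. Eliminates G1 stuck-at-1.
Only G9 stuck-at-1 is consistent with every test.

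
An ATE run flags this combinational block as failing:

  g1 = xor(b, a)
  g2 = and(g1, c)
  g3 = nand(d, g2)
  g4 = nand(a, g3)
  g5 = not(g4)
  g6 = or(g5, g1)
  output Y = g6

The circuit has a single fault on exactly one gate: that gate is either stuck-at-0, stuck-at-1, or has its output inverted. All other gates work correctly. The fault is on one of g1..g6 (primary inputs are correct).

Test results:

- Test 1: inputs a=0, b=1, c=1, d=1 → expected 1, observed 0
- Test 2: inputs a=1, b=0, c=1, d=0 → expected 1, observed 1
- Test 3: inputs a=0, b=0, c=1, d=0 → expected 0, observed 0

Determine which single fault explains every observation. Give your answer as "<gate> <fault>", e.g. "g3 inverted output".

g1 stuck-at-0

Fault-free values for test 1 (a=0, b=1, c=1, d=1): g1=1, g2=1, g3=0, g4=1, g5=0, g6=1, giving Y=1. Observed 0.
Test 1: faults giving observed 0 are {g1 stuck-at-0, g1 inverted output, g6 stuck-at-0, g6 inverted output}.
Test 2 (a=1, b=0, c=1, d=0): fault-free g1=1, g2=1, g3=1, g4=0, g5=1, g6=1 → 1; observed 1. Eliminates g6 stuck-at-0, g6 inverted output.
Test 3 (a=0, b=0, c=1, d=0): fault-free g1=0, g2=0, g3=1, g4=1, g5=0, g6=0 → 0; observed 0. Eliminates g1 inverted output.
Only g1 stuck-at-0 is consistent with every test.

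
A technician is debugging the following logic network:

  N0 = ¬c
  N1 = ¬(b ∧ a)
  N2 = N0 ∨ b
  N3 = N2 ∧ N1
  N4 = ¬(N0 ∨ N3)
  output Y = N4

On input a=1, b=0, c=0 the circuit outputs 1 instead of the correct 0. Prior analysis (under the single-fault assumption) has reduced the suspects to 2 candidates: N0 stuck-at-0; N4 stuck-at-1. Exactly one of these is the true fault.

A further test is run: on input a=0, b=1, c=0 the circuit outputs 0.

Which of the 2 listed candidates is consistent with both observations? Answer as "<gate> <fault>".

Evaluate each candidate on input a=0, b=1, c=0:
  N0 stuck-at-0: N0=0 [stuck-at-0], N1=1, N2=1, N3=1, N4=0 → 0 — matches
  N4 stuck-at-1: N0=1, N1=1, N2=1, N3=1, N4=1 [stuck-at-1] → 1 — eliminated
Only N0 stuck-at-0 reproduces the observed 0.

N0 stuck-at-0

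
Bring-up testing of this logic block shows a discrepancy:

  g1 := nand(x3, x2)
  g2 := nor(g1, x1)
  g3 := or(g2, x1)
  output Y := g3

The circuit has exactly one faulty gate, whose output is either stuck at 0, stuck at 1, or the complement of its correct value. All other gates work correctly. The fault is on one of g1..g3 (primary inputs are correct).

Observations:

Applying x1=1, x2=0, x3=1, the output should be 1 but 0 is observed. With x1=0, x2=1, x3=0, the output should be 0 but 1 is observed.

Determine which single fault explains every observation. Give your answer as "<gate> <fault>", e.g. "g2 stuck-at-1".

g3 inverted output

Fault-free values for test 1 (x1=1, x2=0, x3=1): g1=1, g2=0, g3=1, giving Y=1. Observed 0.
Test 1: faults giving observed 0 are {g3 stuck-at-0, g3 inverted output}.
Test 2 (x1=0, x2=1, x3=0): fault-free g1=1, g2=0, g3=0 → 0; observed 1. Eliminates g3 stuck-at-0.
Only g3 inverted output is consistent with every test.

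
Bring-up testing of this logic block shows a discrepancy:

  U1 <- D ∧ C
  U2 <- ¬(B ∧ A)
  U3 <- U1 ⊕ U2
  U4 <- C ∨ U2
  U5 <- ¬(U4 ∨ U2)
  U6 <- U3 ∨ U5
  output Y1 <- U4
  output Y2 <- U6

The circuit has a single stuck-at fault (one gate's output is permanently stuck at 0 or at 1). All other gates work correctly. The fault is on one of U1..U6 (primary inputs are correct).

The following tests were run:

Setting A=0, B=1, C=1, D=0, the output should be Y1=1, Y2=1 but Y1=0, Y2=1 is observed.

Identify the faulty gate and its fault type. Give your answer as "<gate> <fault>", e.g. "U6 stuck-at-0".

Fault-free values for test 1 (A=0, B=1, C=1, D=0): U1=0, U2=1, U3=1, U4=1, U5=0, U6=1, giving Y1=1, Y2=1. Observed Y1=0, Y2=1.
Test 1: faults giving observed Y1=0, Y2=1 are {U4 stuck-at-0}.
Only U4 stuck-at-0 is consistent with every test.

U4 stuck-at-0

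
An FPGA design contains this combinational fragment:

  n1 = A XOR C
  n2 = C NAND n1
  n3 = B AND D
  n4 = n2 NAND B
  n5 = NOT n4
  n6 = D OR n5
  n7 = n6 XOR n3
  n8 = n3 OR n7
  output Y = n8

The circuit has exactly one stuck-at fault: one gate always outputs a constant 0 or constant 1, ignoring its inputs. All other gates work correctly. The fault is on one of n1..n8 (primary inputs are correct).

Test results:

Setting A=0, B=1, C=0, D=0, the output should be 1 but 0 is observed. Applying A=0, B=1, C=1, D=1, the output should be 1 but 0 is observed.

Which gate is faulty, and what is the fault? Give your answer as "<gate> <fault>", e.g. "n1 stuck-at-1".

n8 stuck-at-0

Fault-free values for test 1 (A=0, B=1, C=0, D=0): n1=0, n2=1, n3=0, n4=0, n5=1, n6=1, n7=1, n8=1, giving Y=1. Observed 0.
Test 1: faults giving observed 0 are {n2 stuck-at-0, n4 stuck-at-1, n5 stuck-at-0, n6 stuck-at-0, n7 stuck-at-0, n8 stuck-at-0}.
Test 2 (A=0, B=1, C=1, D=1): fault-free n1=1, n2=0, n3=1, n4=1, n5=0, n6=1, n7=0, n8=1 → 1; observed 0. Eliminates n2 stuck-at-0, n4 stuck-at-1, n5 stuck-at-0, n6 stuck-at-0, n7 stuck-at-0.
Only n8 stuck-at-0 is consistent with every test.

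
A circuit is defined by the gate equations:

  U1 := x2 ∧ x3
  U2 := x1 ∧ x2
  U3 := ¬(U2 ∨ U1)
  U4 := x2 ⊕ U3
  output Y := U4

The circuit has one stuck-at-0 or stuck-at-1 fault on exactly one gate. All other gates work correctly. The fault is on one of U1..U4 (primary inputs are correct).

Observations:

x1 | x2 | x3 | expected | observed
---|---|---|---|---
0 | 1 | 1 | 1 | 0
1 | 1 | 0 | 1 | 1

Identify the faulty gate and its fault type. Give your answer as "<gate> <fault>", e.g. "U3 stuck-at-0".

Fault-free values for test 1 (x1=0, x2=1, x3=1): U1=1, U2=0, U3=0, U4=1, giving Y=1. Observed 0.
Test 1: faults giving observed 0 are {U1 stuck-at-0, U3 stuck-at-1, U4 stuck-at-0}.
Test 2 (x1=1, x2=1, x3=0): fault-free U1=0, U2=1, U3=0, U4=1 → 1; observed 1. Eliminates U3 stuck-at-1, U4 stuck-at-0.
Only U1 stuck-at-0 is consistent with every test.

U1 stuck-at-0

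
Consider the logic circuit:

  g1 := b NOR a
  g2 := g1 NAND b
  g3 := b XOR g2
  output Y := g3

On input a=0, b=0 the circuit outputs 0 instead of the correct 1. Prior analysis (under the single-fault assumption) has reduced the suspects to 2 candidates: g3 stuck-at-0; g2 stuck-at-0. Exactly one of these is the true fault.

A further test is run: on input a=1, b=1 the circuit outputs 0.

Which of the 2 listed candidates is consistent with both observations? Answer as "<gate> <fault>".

g3 stuck-at-0

Evaluate each candidate on input a=1, b=1:
  g3 stuck-at-0: g1=0, g2=1, g3=0 [stuck-at-0] → 0 — matches
  g2 stuck-at-0: g1=0, g2=0 [stuck-at-0], g3=1 → 1 — eliminated
Only g3 stuck-at-0 reproduces the observed 0.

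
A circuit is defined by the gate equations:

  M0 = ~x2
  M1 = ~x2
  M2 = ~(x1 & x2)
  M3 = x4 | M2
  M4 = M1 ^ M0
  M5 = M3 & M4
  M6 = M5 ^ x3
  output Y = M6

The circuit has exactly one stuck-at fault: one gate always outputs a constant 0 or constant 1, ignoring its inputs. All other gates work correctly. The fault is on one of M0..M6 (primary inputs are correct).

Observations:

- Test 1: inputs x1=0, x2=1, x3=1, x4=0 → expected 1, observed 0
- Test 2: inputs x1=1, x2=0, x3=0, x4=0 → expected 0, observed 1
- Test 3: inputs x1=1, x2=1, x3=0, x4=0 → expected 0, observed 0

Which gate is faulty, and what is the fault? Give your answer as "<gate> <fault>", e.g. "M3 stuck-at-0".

Fault-free values for test 1 (x1=0, x2=1, x3=1, x4=0): M0=0, M1=0, M2=1, M3=1, M4=0, M5=0, M6=1, giving Y=1. Observed 0.
Test 1: faults giving observed 0 are {M0 stuck-at-1, M1 stuck-at-1, M4 stuck-at-1, M5 stuck-at-1, M6 stuck-at-0}.
Test 2 (x1=1, x2=0, x3=0, x4=0): fault-free M0=1, M1=1, M2=1, M3=1, M4=0, M5=0, M6=0 → 0; observed 1. Eliminates M0 stuck-at-1, M1 stuck-at-1, M6 stuck-at-0.
Test 3 (x1=1, x2=1, x3=0, x4=0): fault-free M0=0, M1=0, M2=0, M3=0, M4=0, M5=0, M6=0 → 0; observed 0. Eliminates M5 stuck-at-1.
Only M4 stuck-at-1 is consistent with every test.

M4 stuck-at-1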